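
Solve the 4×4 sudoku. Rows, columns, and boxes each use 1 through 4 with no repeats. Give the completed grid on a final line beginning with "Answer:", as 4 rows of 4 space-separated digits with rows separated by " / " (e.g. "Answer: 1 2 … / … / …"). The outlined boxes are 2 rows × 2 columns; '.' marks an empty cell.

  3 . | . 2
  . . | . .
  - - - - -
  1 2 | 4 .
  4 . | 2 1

Step 1. [r1c2∈{1,4}] r1c2 is the only open cell in row 1 admitting 4, so r1c2=4.
Step 2. [r2c3∈{1,3}] r2c3 is the only open cell in col 3 admitting 3 ⇒ r2c3=3.
Step 3. [r2c2∈{1}] nothing but 1 survives at r2c2 ⇒ r2c2=1.
Step 4. [r3c4∈{3}] only 3 remains possible at r3c4, so r3c4=3.
Step 5. [r4c2∈{3}] nothing but 3 survives at r4c2. So r4c2=3.
Step 6. [r2c1∈{2}] r2c1 is down to just 2. So r2c1=2.
Step 7. [r2c4∈{4}] r2c4's peers cover all but 4 ⇒ r2c4=4.
Step 8. [r1c3∈{1}] r1c3 is down to just 1 ⇒ r1c3=1.

Answer: 3 4 1 2 / 2 1 3 4 / 1 2 4 3 / 4 3 2 1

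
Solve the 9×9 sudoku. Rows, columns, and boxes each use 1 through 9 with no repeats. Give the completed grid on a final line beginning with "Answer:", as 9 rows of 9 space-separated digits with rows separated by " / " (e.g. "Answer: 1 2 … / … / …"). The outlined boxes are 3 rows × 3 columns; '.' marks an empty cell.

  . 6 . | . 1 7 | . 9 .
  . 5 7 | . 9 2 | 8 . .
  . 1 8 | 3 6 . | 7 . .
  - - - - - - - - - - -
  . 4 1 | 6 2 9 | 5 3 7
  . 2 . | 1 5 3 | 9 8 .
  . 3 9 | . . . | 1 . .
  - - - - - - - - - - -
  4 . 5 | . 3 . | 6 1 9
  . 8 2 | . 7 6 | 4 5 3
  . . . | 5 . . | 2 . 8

Step 1. [r5c9∈{4,6}] across row 5, 4 lands solely at r5c9, so r5c9=4.
Step 2. [r2c4∈{4}] r2c4 is down to just 4, so r2c4=4.
Step 3. [r6c5∈{4,8}] across col 5, 8 lands solely at r6c5. So r6c5=8.
Step 4. [r5c3∈{6}] nothing but 6 survives at r5c3, so r5c3=6.
Step 5. [r9c1∈{1,3,6,7,9}] row 9 places 6 nowhere but r9c1, so r9c1=6.
Step 6. [r3c1∈{2,9}] row 3 places 9 nowhere but r3c1. So r3c1=9.
Step 7. [r2c1∈{3}] r2c1 has the single candidate 3, so r2c1=3.
Step 8. [r2c8∈{6}] r2c8 has the single candidate 6 ⇒ r2c8=6.
Step 9. [r1c9∈{2,5}] r1c9 is the only open cell in row 1 admitting 5 ⇒ r1c9=5.
Step 10. [r3c9∈{2}] only 2 remains possible at r3c9. So r3c9=2.
Step 11. [r1c4∈{8}] r1c4's peers cover all but 8. So r1c4=8.
Step 12. [r9c2∈{7,9}] in row 9, 9 fits only at r9c2. So r9c2=9.
Step 13. [r6c6∈{4}] only 4 remains possible at r6c6, so r6c6=4.
Step 14. [r5c1∈{7}] r5c1 has the single candidate 7. So r5c1=7.
Step 15. [r6c1∈{5}] r6c1's peers cover all but 5 ⇒ r6c1=5.
Step 16. [r8c4∈{9}] r8c4's peers cover all but 9, so r8c4=9.
Step 17. [r4c1∈{8}] r4c1 has the single candidate 8. So r4c1=8.
Step 18. [r7c6∈{8}] nothing but 8 survives at r7c6. So r7c6=8.
Step 19. [r6c4∈{7}] only 7 remains possible at r6c4 ⇒ r6c4=7.
Step 20. [r3c8∈{4}] r3c8's peers cover all but 4, so r3c8=4.
Step 21. [r3c6∈{5}] only 5 remains possible at r3c6 ⇒ r3c6=5.
Step 22. [r1c1∈{2}] r1c1's peers cover all but 2 ⇒ r1c1=2.
Step 23. [r7c2∈{7}] r7c2 is down to just 7 ⇒ r7c2=7.
Step 24. [r6c9∈{6}] only 6 remains possible at r6c9. So r6c9=6.
Step 25. [r7c4∈{2}] only 2 remains possible at r7c4 ⇒ r7c4=2.
Step 26. [r1c7∈{3}] nothing but 3 survives at r1c7 ⇒ r1c7=3.
Step 27. [r2c9∈{1}] r2c9 is down to just 1, so r2c9=1.
Step 28. [r1c3∈{4}] r1c3's peers cover all but 4. So r1c3=4.
Step 29. [r9c5∈{4}] r9c5 is down to just 4 ⇒ r9c5=4.
Step 30. [r9c6∈{1}] only 1 remains possible at r9c6 ⇒ r9c6=1.
Step 31. [r8c1∈{1}] only 1 remains possible at r8c1, so r8c1=1.
Step 32. [r6c8∈{2}] only 2 remains possible at r6c8, so r6c8=2.
Step 33. [r9c3∈{3}] nothing but 3 survives at r9c3 ⇒ r9c3=3.
Step 34. [r9c8∈{7}] r9c8 is down to just 7, so r9c8=7.

Answer: 2 6 4 8 1 7 3 9 5 / 3 5 7 4 9 2 8 6 1 / 9 1 8 3 6 5 7 4 2 / 8 4 1 6 2 9 5 3 7 / 7 2 6 1 5 3 9 8 4 / 5 3 9 7 8 4 1 2 6 / 4 7 5 2 3 8 6 1 9 / 1 8 2 9 7 6 4 5 3 / 6 9 3 5 4 1 2 7 8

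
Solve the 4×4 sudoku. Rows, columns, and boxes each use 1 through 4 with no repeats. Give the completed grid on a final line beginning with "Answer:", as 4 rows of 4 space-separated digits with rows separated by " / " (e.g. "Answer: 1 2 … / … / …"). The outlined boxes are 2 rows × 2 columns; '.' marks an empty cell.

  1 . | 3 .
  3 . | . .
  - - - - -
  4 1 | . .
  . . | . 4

Step 1. [r1c4∈{2}] r1c4 is down to just 2. So r1c4=2.
Step 2. [r2c2∈{2,4}] in row 2, 2 fits only at r2c2. So r2c2=2.
Step 3. [r4c3∈{1,2}] row 4 places 1 nowhere but r4c3, so r4c3=1.
Step 4. [r2c4∈{1}] r2c4's peers cover all but 1. So r2c4=1.
Step 5. [r1c2∈{4}] only 4 remains possible at r1c2. So r1c2=4.
Step 6. [r3c4∈{3}] only 3 remains possible at r3c4 ⇒ r3c4=3.
Step 7. [r3c3∈{2}] r3c3 is down to just 2 ⇒ r3c3=2.
Step 8. [r4c2∈{3}] r4c2 has the single candidate 3 ⇒ r4c2=3.
Step 9. [r4c1∈{2}] only 2 remains possible at r4c1. So r4c1=2.
Step 10. [r2c3∈{4}] r2c3's peers cover all but 4, so r2c3=4.

Answer: 1 4 3 2 / 3 2 4 1 / 4 1 2 3 / 2 3 1 4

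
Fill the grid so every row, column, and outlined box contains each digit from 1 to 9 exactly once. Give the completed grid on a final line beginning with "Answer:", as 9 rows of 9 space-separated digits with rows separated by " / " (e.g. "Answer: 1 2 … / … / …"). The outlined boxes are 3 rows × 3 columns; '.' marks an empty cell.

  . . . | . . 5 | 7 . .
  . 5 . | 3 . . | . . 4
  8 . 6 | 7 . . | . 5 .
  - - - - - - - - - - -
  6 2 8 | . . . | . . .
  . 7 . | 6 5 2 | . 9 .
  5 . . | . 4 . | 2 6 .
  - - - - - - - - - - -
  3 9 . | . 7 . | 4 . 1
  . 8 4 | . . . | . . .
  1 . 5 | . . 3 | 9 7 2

Step 1. [r3c5∈{1,2,9}] in row 3, 2 fits only at r3c5, so r3c5=2.
Step 2. [r6c3∈{1,3,9}] in box 4, 9 fits only at r6c3 ⇒ r6c3=9.
Step 3. [r7c6∈{6,8}] r7c6 is the only open cell in row 7 admitting 6, so r7c6=6.
Step 4. [r4c5∈{1,3,9}] col 5 places 3 nowhere but r4c5 ⇒ r4c5=3.
Step 5. [r9c5∈{8}] r9c5 has the single candidate 8 ⇒ r9c5=8.
Step 6. [r3c6∈{1,4,9}] r3c6 is the only open cell in col 6 admitting 4 ⇒ r3c6=4.
Step 7. [r7c3∈{2}] r7c3 is down to just 2, so r7c3=2.
Step 8. [r1c2∈{1,3,4}] 4 has one home in col 2: r1c2, so r1c2=4.
Step 9. [r8c8∈{3}] nothing but 3 survives at r8c8. So r8c8=3.
Step 10. [r8c4∈{1,2,5,9}] across row 8, 2 lands solely at r8c4, so r8c4=2.
Step 11. [r2c3∈{1,7}] r2c3 is the only open cell in col 3 admitting 7 ⇒ r2c3=7.
Step 12. [r7c8∈{8}] only 8 remains possible at r7c8. So r7c8=8.
Step 13. [r3c9∈{3,9}] across row 3, 9 lands solely at r3c9. So r3c9=9.
Step 14. [r4c8∈{1,4}] col 8 has a naked pair {1,2} at r1c8 and r2c8 ⇒ r4c8≠1.
Step 15. [r3c7∈{1,3}] box 3 has a naked pair {1,2} at r1c8 and r2c8. So r3c7≠1.
Step 16. [r3c7∈{3}] nothing but 3 survives at r3c7, so r3c7=3.
Step 17. [r6c2∈{1,3}] in col 2, 3 fits only at r6c2. So r6c2=3.
Step 18. [r5c3∈{1}] r5c3 has the single candidate 1 ⇒ r5c3=1.
Step 19. [r4c7∈{1,5}] 1 has one home in box 6: r4c7 ⇒ r4c7=1.
Step 20. [r5c7∈{8}] only 8 remains possible at r5c7, so r5c7=8.
Step 21. [r2c6∈{1,8,9}] in row 2, 8 fits only at r2c6 ⇒ r2c6=8.
Step 22. [r2c7∈{6}] r2c7's peers cover all but 6 ⇒ r2c7=6.
Step 23. [r6c9∈{7}] nothing but 7 survives at r6c9 ⇒ r6c9=7.
Step 24. [r1c5∈{1,6,9}] row 1 places 6 nowhere but r1c5 ⇒ r1c5=6.
Step 25. [r4c4∈{9}] r4c4 has the single candidate 9. So r4c4=9.
Step 26. [r2c5∈{1,9}] across box 2, 9 lands solely at r2c5 ⇒ r2c5=9.
Step 27. [r2c1∈{2}] r2c1's peers cover all but 2, so r2c1=2.
Step 28. [r1c4∈{1}] r1c4's peers cover all but 1, so r1c4=1.
Step 29. [r8c7∈{5}] r8c7's peers cover all but 5, so r8c7=5.
Step 30. [r8c6∈{1,9}] 9 has one home in row 8: r8c6 ⇒ r8c6=9.
Step 31. [r8c9∈{6}] r8c9 is down to just 6, so r8c9=6.
Step 32. [r4c8∈{4}] only 4 remains possible at r4c8. So r4c8=4.
Step 33. [r9c2∈{6}] r9c2 has the single candidate 6, so r9c2=6.
Step 34. [r1c8∈{2}] r1c8 has the single candidate 2 ⇒ r1c8=2.
Step 35. [r5c1∈{4}] nothing but 4 survives at r5c1, so r5c1=4.
Step 36. [r8c5∈{1}] nothing but 1 survives at r8c5, so r8c5=1.
Step 37. [r5c9∈{3}] r5c9's peers cover all but 3. So r5c9=3.
Step 38. [r3c2∈{1}] r3c2's peers cover all but 1. So r3c2=1.
Step 39. [r1c3∈{3}] r1c3's peers cover all but 3. So r1c3=3.
Step 40. [r1c9∈{8}] only 8 remains possible at r1c9, so r1c9=8.
Step 41. [r7c4∈{5}] r7c4's peers cover all but 5, so r7c4=5.
Step 42. [r6c6∈{1}] r6c6 has the single candidate 1, so r6c6=1.
Step 43. [r4c6∈{7}] r4c6 is down to just 7, so r4c6=7.
Step 44. [r8c1∈{7}] only 7 remains possible at r8c1, so r8c1=7.
Step 45. [r1c1∈{9}] only 9 remains possible at r1c1, so r1c1=9.
Step 46. [r2c8∈{1}] nothing but 1 survives at r2c8, so r2c8=1.
Step 47. [r6c4∈{8}] r6c4 has the single candidate 8, so r6c4=8.
Step 48. [r4c9∈{5}] r4c9's peers cover all but 5. So r4c9=5.
Step 49. [r9c4∈{4}] nothing but 4 survives at r9c4 ⇒ r9c4=4.

Answer: 9 4 3 1 6 5 7 2 8 / 2 5 7 3 9 8 6 1 4 / 8 1 6 7 2 4 3 5 9 / 6 2 8 9 3 7 1 4 5 / 4 7 1 6 5 2 8 9 3 / 5 3 9 8 4 1 2 6 7 / 3 9 2 5 7 6 4 8 1 / 7 8 4 2 1 9 5 3 6 / 1 6 5 4 8 3 9 7 2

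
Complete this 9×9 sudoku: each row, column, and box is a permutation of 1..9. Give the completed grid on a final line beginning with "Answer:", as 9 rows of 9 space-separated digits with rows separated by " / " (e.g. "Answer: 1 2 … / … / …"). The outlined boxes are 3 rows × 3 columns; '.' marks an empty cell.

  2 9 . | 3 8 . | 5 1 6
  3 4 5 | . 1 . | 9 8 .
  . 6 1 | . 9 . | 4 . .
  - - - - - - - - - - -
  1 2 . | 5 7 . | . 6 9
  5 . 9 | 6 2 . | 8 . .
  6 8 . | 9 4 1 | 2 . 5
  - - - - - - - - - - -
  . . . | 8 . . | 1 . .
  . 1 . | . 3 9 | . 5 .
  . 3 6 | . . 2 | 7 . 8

Step 1. [r1c3∈{7}] nothing but 7 survives at r1c3 ⇒ r1c3=7.
Step 2. [r4c7∈{3}] nothing but 3 survives at r4c7, so r4c7=3.
Step 3. [r6c8∈{7}] r6c8 is down to just 7 ⇒ r6c8=7.
Step 4. [r8c3∈{2,4,8}] col 3 places 8 nowhere but r8c3 ⇒ r8c3=8.
Step 5. [r8c9∈{2,4}] r8c9 is the only open cell in row 8 admitting 2, so r8c9=2.
Step 6. [r5c8∈{4}] nothing but 4 survives at r5c8, so r5c8=4.
Step 7. [r7c9∈{3,4}] across col 9, 4 lands solely at r7c9, so r7c9=4.
Step 8. [r7c2∈{5,7}] r7c2 is the only open cell in col 2 admitting 5. So r7c2=5.
Step 9. [r2c9∈{7}] r2c9 is down to just 7. So r2c9=7.
Step 10. [r7c8∈{3,9}] row 7 places 3 nowhere but r7c8, so r7c8=3.
Step 11. [r7c1∈{7,9}] row 7 places 9 nowhere but r7c1, so r7c1=9.
Step 12. [r7c6∈{6,7}] r7c6 is the only open cell in row 7 admitting 7 ⇒ r7c6=7.
Step 13. [r8c4∈{4}] nothing but 4 survives at r8c4. So r8c4=4.
Step 14. [r3c8∈{2}] r3c8 has the single candidate 2, so r3c8=2.
Step 15. [r3c9∈{3}] r3c9 has the single candidate 3. So r3c9=3.
Step 16. [r3c1∈{8}] r3c1 is down to just 8 ⇒ r3c1=8.
Step 17. [r9c4∈{1}] nothing but 1 survives at r9c4 ⇒ r9c4=1.
Step 18. [r8c7∈{6}] r8c7's peers cover all but 6. So r8c7=6.
Step 19. [r5c6∈{3}] nothing but 3 survives at r5c6 ⇒ r5c6=3.
Step 20. [r9c8∈{9}] nothing but 9 survives at r9c8. So r9c8=9.
Step 21. [r9c5∈{5}] nothing but 5 survives at r9c5. So r9c5=5.
Step 22. [r3c4∈{7}] nothing but 7 survives at r3c4, so r3c4=7.
Step 23. [r7c3∈{2}] nothing but 2 survives at r7c3, so r7c3=2.
Step 24. [r4c6∈{8}] r4c6 is down to just 8, so r4c6=8.
Step 25. [r5c9∈{1}] only 1 remains possible at r5c9, so r5c9=1.
Step 26. [r2c6∈{6}] r2c6 is down to just 6. So r2c6=6.
Step 27. [r5c2∈{7}] nothing but 7 survives at r5c2 ⇒ r5c2=7.
Step 28. [r3c6∈{5}] only 5 remains possible at r3c6. So r3c6=5.
Step 29. [r2c4∈{2}] r2c4's peers cover all but 2. So r2c4=2.
Step 30. [r8c1∈{7}] r8c1 is down to just 7. So r8c1=7.
Step 31. [r6c3∈{3}] nothing but 3 survives at r6c3. So r6c3=3.
Step 32. [r9c1∈{4}] nothing but 4 survives at r9c1 ⇒ r9c1=4.
Step 33. [r7c5∈{6}] only 6 remains possible at r7c5. So r7c5=6.
Step 34. [r4c3∈{4}] nothing but 4 survives at r4c3. So r4c3=4.
Step 35. [r1c6∈{4}] r1c6 is down to just 4. So r1c6=4.

Answer: 2 9 7 3 8 4 5 1 6 / 3 4 5 2 1 6 9 8 7 / 8 6 1 7 9 5 4 2 3 / 1 2 4 5 7 8 3 6 9 / 5 7 9 6 2 3 8 4 1 / 6 8 3 9 4 1 2 7 5 / 9 5 2 8 6 7 1 3 4 / 7 1 8 4 3 9 6 5 2 / 4 3 6 1 5 2 7 9 8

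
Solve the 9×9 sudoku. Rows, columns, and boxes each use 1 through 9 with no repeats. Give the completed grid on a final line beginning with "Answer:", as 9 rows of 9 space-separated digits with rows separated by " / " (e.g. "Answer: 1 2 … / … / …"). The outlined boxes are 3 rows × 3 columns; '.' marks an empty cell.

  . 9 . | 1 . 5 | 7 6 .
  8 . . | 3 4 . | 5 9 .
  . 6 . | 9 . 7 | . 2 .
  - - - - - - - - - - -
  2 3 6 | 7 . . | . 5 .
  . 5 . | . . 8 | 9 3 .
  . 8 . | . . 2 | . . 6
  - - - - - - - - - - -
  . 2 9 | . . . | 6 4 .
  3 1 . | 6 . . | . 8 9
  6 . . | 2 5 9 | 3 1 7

Step 1. [r1c1∈{4}] nothing but 4 survives at r1c1, so r1c1=4.
Step 2. [r2c9∈{1}] only 1 remains possible at r2c9. So r2c9=1.
Step 3. [r8c3∈{4,5,7}] row 8 places 5 nowhere but r8c3 ⇒ r8c3=5.
Step 4. [r5c4∈{4}] r5c4 has the single candidate 4 ⇒ r5c4=4.
Step 5. [r4c6∈{1}] r4c6 is down to just 1, so r4c6=1.
Step 6. [r6c3∈{1,4,7}] in box 4, 4 fits only at r6c3, so r6c3=4.
Step 7. [r3c5∈{8}] r3c5 is down to just 8. So r3c5=8.
Step 8. [r7c1∈{7}] nothing but 7 survives at r7c1, so r7c1=7.
Step 9. [r5c1∈{1}] r5c1 has the single candidate 1, so r5c1=1.
Step 10. [r2c3∈{2,7}] across row 2, 2 lands solely at r2c3. So r2c3=2.
Step 11. [r6c5∈{3,9}] in row 6, 3 fits only at r6c5 ⇒ r6c5=3.
Step 12. [r3c7∈{4}] nothing but 4 survives at r3c7, so r3c7=4.
Step 13. [r1c3∈{3}] only 3 remains possible at r1c3. So r1c3=3.
Step 14. [r4c9∈{4,8}] r4c9 is the only open cell in row 4 admitting 4, so r4c9=4.
Step 15. [r3c9∈{3}] r3c9 is down to just 3. So r3c9=3.
Step 16. [r8c6∈{4}] only 4 remains possible at r8c6, so r8c6=4.
Step 17. [r5c9∈{2}] nothing but 2 survives at r5c9. So r5c9=2.
Step 18. [r1c5∈{2}] only 2 remains possible at r1c5. So r1c5=2.
Step 19. [r7c4∈{8}] r7c4 is down to just 8 ⇒ r7c4=8.
Step 20. [r5c3∈{7}] r5c3 is down to just 7, so r5c3=7.
Step 21. [r9c3∈{8}] r9c3 has the single candidate 8 ⇒ r9c3=8.
Step 22. [r2c6∈{6}] r2c6 has the single candidate 6, so r2c6=6.
Step 23. [r2c2∈{7}] r2c2's peers cover all but 7 ⇒ r2c2=7.
Step 24. [r6c4∈{5}] only 5 remains possible at r6c4, so r6c4=5.
Step 25. [r6c1∈{9}] only 9 remains possible at r6c1. So r6c1=9.
Step 26. [r8c5∈{7}] only 7 remains possible at r8c5, so r8c5=7.
Step 27. [r7c6∈{3}] nothing but 3 survives at r7c6, so r7c6=3.
Step 28. [r8c7∈{2}] only 2 remains possible at r8c7. So r8c7=2.
Step 29. [r6c8∈{7}] r6c8's peers cover all but 7, so r6c8=7.
Step 30. [r3c3∈{1}] r3c3 has the single candidate 1, so r3c3=1.
Step 31. [r5c5∈{6}] r5c5 has the single candidate 6, so r5c5=6.
Step 32. [r6c7∈{1}] only 1 remains possible at r6c7 ⇒ r6c7=1.
Step 33. [r7c9∈{5}] r7c9 has the single candidate 5. So r7c9=5.
Step 34. [r4c7∈{8}] only 8 remains possible at r4c7. So r4c7=8.
Step 35. [r7c5∈{1}] r7c5's peers cover all but 1. So r7c5=1.
Step 36. [r3c1∈{5}] r3c1 has the single candidate 5 ⇒ r3c1=5.
Step 37. [r4c5∈{9}] only 9 remains possible at r4c5. So r4c5=9.
Step 38. [r1c9∈{8}] r1c9 has the single candidate 8. So r1c9=8.
Step 39. [r9c2∈{4}] r9c2 is down to just 4. So r9c2=4.

Answer: 4 9 3 1 2 5 7 6 8 / 8 7 2 3 4 6 5 9 1 / 5 6 1 9 8 7 4 2 3 / 2 3 6 7 9 1 8 5 4 / 1 5 7 4 6 8 9 3 2 / 9 8 4 5 3 2 1 7 6 / 7 2 9 8 1 3 6 4 5 / 3 1 5 6 7 4 2 8 9 / 6 4 8 2 5 9 3 1 7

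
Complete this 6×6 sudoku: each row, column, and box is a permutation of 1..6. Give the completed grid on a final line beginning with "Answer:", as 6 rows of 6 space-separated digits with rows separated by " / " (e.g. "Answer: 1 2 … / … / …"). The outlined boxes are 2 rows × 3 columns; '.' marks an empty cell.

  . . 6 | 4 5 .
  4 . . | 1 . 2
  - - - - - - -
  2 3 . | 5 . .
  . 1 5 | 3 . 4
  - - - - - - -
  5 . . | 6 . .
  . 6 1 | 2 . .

Step 1. [r6c1∈{3}] r6c1 has the single candidate 3 ⇒ r6c1=3.
Step 2. [r3c6∈{1,6}] col 6 places 6 nowhere but r3c6. So r3c6=6.
Step 3. [r5c2∈{2,4}] 4 has one home in col 2: r5c2 ⇒ r5c2=4.
Step 4. [r5c6∈{1,3}] in col 6, 1 fits only at r5c6 ⇒ r5c6=1.
Step 5. [r5c5∈{3}] r5c5 is down to just 3 ⇒ r5c5=3.
Step 6. [r2c2∈{5}] only 5 remains possible at r2c2 ⇒ r2c2=5.
Step 7. [r5c3∈{2}] r5c3's peers cover all but 2 ⇒ r5c3=2.
Step 8. [r4c5∈{2}] only 2 remains possible at r4c5 ⇒ r4c5=2.
Step 9. [r2c3∈{3}] only 3 remains possible at r2c3 ⇒ r2c3=3.
Step 10. [r3c3∈{4}] r3c3 is down to just 4 ⇒ r3c3=4.
Step 11. [r3c5∈{1}] r3c5 is down to just 1. So r3c5=1.
Step 12. [r1c1∈{1}] r1c1 is down to just 1. So r1c1=1.
Step 13. [r4c1∈{6}] only 6 remains possible at r4c1. So r4c1=6.
Step 14. [r2c5∈{6}] r2c5 is down to just 6 ⇒ r2c5=6.
Step 15. [r6c6∈{5}] nothing but 5 survives at r6c6 ⇒ r6c6=5.
Step 16. [r1c6∈{3}] r1c6 has the single candidate 3, so r1c6=3.
Step 17. [r6c5∈{4}] r6c5 is down to just 4, so r6c5=4.
Step 18. [r1c2∈{2}] r1c2's peers cover all but 2, so r1c2=2.

Answer: 1 2 6 4 5 3 / 4 5 3 1 6 2 / 2 3 4 5 1 6 / 6 1 5 3 2 4 / 5 4 2 6 3 1 / 3 6 1 2 4 5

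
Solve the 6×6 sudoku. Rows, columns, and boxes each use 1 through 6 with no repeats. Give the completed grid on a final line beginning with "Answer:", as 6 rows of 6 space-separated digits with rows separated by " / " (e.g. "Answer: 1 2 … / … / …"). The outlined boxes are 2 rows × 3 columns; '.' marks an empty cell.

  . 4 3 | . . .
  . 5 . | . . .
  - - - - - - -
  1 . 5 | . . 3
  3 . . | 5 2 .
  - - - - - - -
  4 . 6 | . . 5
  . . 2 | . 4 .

Step 1. [r4c6∈{1,4,6}] 1 has one home in row 4: r4c6. So r4c6=1.
Step 2. [r3c5∈{6}] nothing but 6 survives at r3c5. So r3c5=6.
Step 3. [r5c4∈{1,2,3}] r5c4 is the only open cell in row 5 admitting 2 ⇒ r5c4=2.
Step 4. [r6c6∈{6}] r6c6 is down to just 6 ⇒ r6c6=6.
Step 5. [r2c6∈{2,4}] col 6 places 4 nowhere but r2c6. So r2c6=4.
Step 6. [r2c1∈{2,6}] row 2 places 2 nowhere but r2c1 ⇒ r2c1=2.
Step 7. [r2c4∈{1,3,6}] across row 2, 6 lands solely at r2c4, so r2c4=6.
Step 8. [r1c4∈{1}] nothing but 1 survives at r1c4. So r1c4=1.
Step 9. [r5c5∈{1,3}] across col 5, 1 lands solely at r5c5. So r5c5=1.
Step 10. [r5c2∈{3}] r5c2 has the single candidate 3, so r5c2=3.
Step 11. [r6c1∈{5}] nothing but 5 survives at r6c1. So r6c1=5.
Step 12. [r4c3∈{4}] nothing but 4 survives at r4c3, so r4c3=4.
Step 13. [r3c4∈{4}] r3c4 is down to just 4 ⇒ r3c4=4.
Step 14. [r6c2∈{1}] r6c2 has the single candidate 1 ⇒ r6c2=1.
Step 15. [r2c5∈{3}] r2c5 is down to just 3. So r2c5=3.
Step 16. [r3c2∈{2}] nothing but 2 survives at r3c2. So r3c2=2.
Step 17. [r6c4∈{3}] r6c4 is down to just 3, so r6c4=3.
Step 18. [r1c6∈{2}] r1c6 has the single candidate 2. So r1c6=2.
Step 19. [r1c5∈{5}] r1c5 is down to just 5, so r1c5=5.
Step 20. [r2c3∈{1}] r2c3 is down to just 1 ⇒ r2c3=1.
Step 21. [r1c1∈{6}] r1c1's peers cover all but 6, so r1c1=6.
Step 22. [r4c2∈{6}] r4c2's peers cover all but 6 ⇒ r4c2=6.

Answer: 6 4 3 1 5 2 / 2 5 1 6 3 4 / 1 2 5 4 6 3 / 3 6 4 5 2 1 / 4 3 6 2 1 5 / 5 1 2 3 4 6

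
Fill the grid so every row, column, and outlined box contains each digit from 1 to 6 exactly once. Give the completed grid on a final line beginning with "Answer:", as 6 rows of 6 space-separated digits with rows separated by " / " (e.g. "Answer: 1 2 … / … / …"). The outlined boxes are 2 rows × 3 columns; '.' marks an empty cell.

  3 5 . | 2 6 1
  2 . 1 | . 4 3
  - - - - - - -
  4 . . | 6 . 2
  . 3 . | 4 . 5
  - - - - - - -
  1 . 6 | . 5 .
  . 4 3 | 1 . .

Step 1. [r3c5∈{1,3}] across row 3, 3 lands solely at r3c5 ⇒ r3c5=3.
Step 2. [r6c1∈{5}] r6c1 is down to just 5. So r6c1=5.
Step 3. [r4c3∈{2}] r4c3 has the single candidate 2. So r4c3=2.
Step 4. [r4c5∈{1}] r4c5 is down to just 1 ⇒ r4c5=1.
Step 5. [r1c3∈{4}] only 4 remains possible at r1c3, so r1c3=4.
Step 6. [r5c2∈{2}] r5c2 has the single candidate 2 ⇒ r5c2=2.
Step 7. [r5c4∈{3}] r5c4 has the single candidate 3 ⇒ r5c4=3.
Step 8. [r6c5∈{2}] r6c5's peers cover all but 2, so r6c5=2.
Step 9. [r5c6∈{4}] r5c6 has the single candidate 4, so r5c6=4.
Step 10. [r6c6∈{6}] only 6 remains possible at r6c6 ⇒ r6c6=6.
Step 11. [r2c2∈{6}] nothing but 6 survives at r2c2, so r2c2=6.
Step 12. [r3c2∈{1}] nothing but 1 survives at r3c2 ⇒ r3c2=1.
Step 13. [r3c3∈{5}] nothing but 5 survives at r3c3. So r3c3=5.
Step 14. [r2c4∈{5}] nothing but 5 survives at r2c4. So r2c4=5.
Step 15. [r4c1∈{6}] only 6 remains possible at r4c1 ⇒ r4c1=6.

Answer: 3 5 4 2 6 1 / 2 6 1 5 4 3 / 4 1 5 6 3 2 / 6 3 2 4 1 5 / 1 2 6 3 5 4 / 5 4 3 1 2 6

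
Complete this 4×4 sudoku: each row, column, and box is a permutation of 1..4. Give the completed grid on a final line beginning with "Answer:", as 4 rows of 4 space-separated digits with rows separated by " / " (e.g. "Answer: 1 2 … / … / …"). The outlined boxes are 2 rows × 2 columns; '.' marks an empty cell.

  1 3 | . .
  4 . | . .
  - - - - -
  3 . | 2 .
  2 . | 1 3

Step 1. [r1c4∈{2,4}] 2 has one home in row 1: r1c4 ⇒ r1c4=2.
Step 2. [r3c2∈{1,4}] r3c2 is the only open cell in row 3 admitting 1, so r3c2=1.
Step 3. [r4c2∈{4}] nothing but 4 survives at r4c2, so r4c2=4.
Step 4. [r2c3∈{3}] nothing but 3 survives at r2c3. So r2c3=3.
Step 5. [r1c3∈{4}] r1c3 is down to just 4 ⇒ r1c3=4.
Step 6. [r2c2∈{2}] r2c2 has the single candidate 2, so r2c2=2.
Step 7. [r3c4∈{4}] r3c4's peers cover all but 4, so r3c4=4.
Step 8. [r2c4∈{1}] r2c4 has the single candidate 1, so r2c4=1.

Answer: 1 3 4 2 / 4 2 3 1 / 3 1 2 4 / 2 4 1 3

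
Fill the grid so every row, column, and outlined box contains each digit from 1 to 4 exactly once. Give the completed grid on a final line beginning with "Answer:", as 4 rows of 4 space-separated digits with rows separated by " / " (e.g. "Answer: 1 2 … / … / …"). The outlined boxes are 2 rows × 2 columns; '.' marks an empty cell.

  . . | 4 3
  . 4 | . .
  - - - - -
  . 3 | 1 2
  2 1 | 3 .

Step 1. [r1c1∈{1}] r1c1's peers cover all but 1 ⇒ r1c1=1.
Step 2. [r4c4∈{4}] nothing but 4 survives at r4c4, so r4c4=4.
Step 3. [r2c4∈{1}] r2c4 is down to just 1, so r2c4=1.
Step 4. [r1c2∈{2}] r1c2 has the single candidate 2. So r1c2=2.
Step 5. [r3c1∈{4}] r3c1 is down to just 4 ⇒ r3c1=4.
Step 6. [r2c1∈{3}] r2c1 is down to just 3, so r2c1=3.
Step 7. [r2c3∈{2}] only 2 remains possible at r2c3. So r2c3=2.

Answer: 1 2 4 3 / 3 4 2 1 / 4 3 1 2 / 2 1 3 4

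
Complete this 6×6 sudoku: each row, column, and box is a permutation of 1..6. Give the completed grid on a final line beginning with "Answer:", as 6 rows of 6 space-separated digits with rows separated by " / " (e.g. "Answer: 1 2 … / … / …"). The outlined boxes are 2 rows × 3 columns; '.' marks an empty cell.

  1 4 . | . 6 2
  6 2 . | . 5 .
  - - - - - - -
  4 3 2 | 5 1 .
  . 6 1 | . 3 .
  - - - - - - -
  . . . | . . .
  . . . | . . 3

Step 1. [r5c6∈{1,4,5,6}] across col 6, 5 lands solely at r5c6, so r5c6=5.
Step 2. [r2c3∈{3}] only 3 remains possible at r2c3. So r2c3=3.
Step 3. [r6c2∈{1,5}] col 2 places 5 nowhere but r6c2. So r6c2=5.
Step 4. [r6c4∈{1,2,4,6}] across row 6, 1 lands solely at r6c4, so r6c4=1.
Step 5. [r5c4∈{2,4,6}] across col 4, 6 lands solely at r5c4 ⇒ r5c4=6.
Step 6. [r2c4∈{4}] nothing but 4 survives at r2c4. So r2c4=4.
Step 7. [r5c3∈{4}] nothing but 4 survives at r5c3, so r5c3=4.
Step 8. [r5c5∈{2}] r5c5's peers cover all but 2, so r5c5=2.
Step 9. [r5c2∈{1}] r5c2 is down to just 1 ⇒ r5c2=1.
Step 10. [r3c6∈{6}] nothing but 6 survives at r3c6 ⇒ r3c6=6.
Step 11. [r2c6∈{1}] r2c6 is down to just 1. So r2c6=1.
Step 12. [r4c6∈{4}] only 4 remains possible at r4c6 ⇒ r4c6=4.
Step 13. [r1c4∈{3}] r1c4's peers cover all but 3, so r1c4=3.
Step 14. [r6c5∈{4}] nothing but 4 survives at r6c5 ⇒ r6c5=4.
Step 15. [r4c4∈{2}] nothing but 2 survives at r4c4. So r4c4=2.
Step 16. [r6c1∈{2}] nothing but 2 survives at r6c1. So r6c1=2.
Step 17. [r5c1∈{3}] only 3 remains possible at r5c1 ⇒ r5c1=3.
Step 18. [r6c3∈{6}] nothing but 6 survives at r6c3. So r6c3=6.
Step 19. [r1c3∈{5}] r1c3's peers cover all but 5. So r1c3=5.
Step 20. [r4c1∈{5}] r4c1 is down to just 5 ⇒ r4c1=5.

Answer: 1 4 5 3 6 2 / 6 2 3 4 5 1 / 4 3 2 5 1 6 / 5 6 1 2 3 4 / 3 1 4 6 2 5 / 2 5 6 1 4 3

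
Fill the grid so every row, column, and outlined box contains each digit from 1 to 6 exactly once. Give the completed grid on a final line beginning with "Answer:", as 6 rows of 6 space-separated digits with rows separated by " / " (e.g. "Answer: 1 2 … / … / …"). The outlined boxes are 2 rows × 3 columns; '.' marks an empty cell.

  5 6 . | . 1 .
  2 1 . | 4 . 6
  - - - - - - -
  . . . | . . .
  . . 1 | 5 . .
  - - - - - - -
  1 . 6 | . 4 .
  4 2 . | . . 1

Step 1. [r3c3∈{2,3,4,5}] across col 3, 2 lands solely at r3c3 ⇒ r3c3=2.
Step 2. [r5c6∈{2,3,5}] across col 6, 5 lands solely at r5c6, so r5c6=5.
Step 3. [r5c2∈{3}] r5c2 has the single candidate 3. So r5c2=3.
Step 4. [r4c5∈{2,3,6}] in col 5, 2 fits only at r4c5 ⇒ r4c5=2.
Step 5. [r4c2∈{4}] nothing but 4 survives at r4c2. So r4c2=4.
Step 6. [r4c6∈{3}] r4c6 is down to just 3. So r4c6=3.
Step 7. [r3c5∈{6}] r3c5 has the single candidate 6 ⇒ r3c5=6.
Step 8. [r2c3∈{3}] r2c3's peers cover all but 3. So r2c3=3.
Step 9. [r1c4∈{2,3}] r1c4 is the only open cell in row 1 admitting 3 ⇒ r1c4=3.
Step 10. [r3c1∈{3}] r3c1's peers cover all but 3, so r3c1=3.
Step 11. [r1c6∈{2}] only 2 remains possible at r1c6. So r1c6=2.
Step 12. [r3c6∈{4}] nothing but 4 survives at r3c6. So r3c6=4.
Step 13. [r5c4∈{2}] r5c4's peers cover all but 2, so r5c4=2.
Step 14. [r4c1∈{6}] r4c1's peers cover all but 6 ⇒ r4c1=6.
Step 15. [r3c2∈{5}] nothing but 5 survives at r3c2, so r3c2=5.
Step 16. [r1c3∈{4}] r1c3 is down to just 4. So r1c3=4.
Step 17. [r6c4∈{6}] r6c4 has the single candidate 6. So r6c4=6.
Step 18. [r6c3∈{5}] nothing but 5 survives at r6c3, so r6c3=5.
Step 19. [r3c4∈{1}] r3c4's peers cover all but 1 ⇒ r3c4=1.
Step 20. [r2c5∈{5}] r2c5's peers cover all but 5, so r2c5=5.
Step 21. [r6c5∈{3}] r6c5 is down to just 3. So r6c5=3.

Answer: 5 6 4 3 1 2 / 2 1 3 4 5 6 / 3 5 2 1 6 4 / 6 4 1 5 2 3 / 1 3 6 2 4 5 / 4 2 5 6 3 1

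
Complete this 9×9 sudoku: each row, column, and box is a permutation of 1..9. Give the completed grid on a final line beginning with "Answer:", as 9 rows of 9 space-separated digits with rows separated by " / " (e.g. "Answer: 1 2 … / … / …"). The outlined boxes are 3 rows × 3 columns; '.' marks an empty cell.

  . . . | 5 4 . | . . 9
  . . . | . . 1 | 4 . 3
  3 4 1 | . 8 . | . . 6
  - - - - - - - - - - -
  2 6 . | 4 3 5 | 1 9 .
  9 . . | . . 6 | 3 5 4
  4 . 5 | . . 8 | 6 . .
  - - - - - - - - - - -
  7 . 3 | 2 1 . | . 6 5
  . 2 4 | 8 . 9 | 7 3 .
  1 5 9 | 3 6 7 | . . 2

Step 1. [r6c9∈{7}] r6c9 has the single candidate 7 ⇒ r6c9=7.
Step 2. [r4c3∈{7,8}] 7 has one home in row 4: r4c3, so r4c3=7.
Step 3. [r3c4∈{7,9}] row 3 places 9 nowhere but r3c4 ⇒ r3c4=9.
Step 4. [r3c6∈{2}] r3c6 has the single candidate 2, so r3c6=2.
Step 5. [r2c5∈{7}] r2c5 has the single candidate 7 ⇒ r2c5=7.
Step 6. [r7c2∈{8}] r7c2's peers cover all but 8, so r7c2=8.
Step 7. [r1c7∈{2,8}] col 7 places 2 nowhere but r1c7 ⇒ r1c7=2.
Step 8. [r2c8∈{8}] only 8 remains possible at r2c8, so r2c8=8.
Step 9. [r6c4∈{1}] only 1 remains possible at r6c4, so r6c4=1.
Step 10. [r1c1∈{6,8}] across col 1, 8 lands solely at r1c1 ⇒ r1c1=8.
Step 11. [r2c4∈{6}] only 6 remains possible at r2c4, so r2c4=6.
Step 12. [r6c8∈{2}] only 2 remains possible at r6c8. So r6c8=2.
Step 13. [r1c2∈{7}] r1c2 has the single candidate 7, so r1c2=7.
Step 14. [r9c7∈{8}] only 8 remains possible at r9c7, so r9c7=8.
Step 15. [r3c8∈{7}] r3c8 is down to just 7. So r3c8=7.
Step 16. [r8c5∈{5}] r8c5's peers cover all but 5. So r8c5=5.
Step 17. [r8c9∈{1}] r8c9's peers cover all but 1, so r8c9=1.
Step 18. [r2c1∈{5}] only 5 remains possible at r2c1, so r2c1=5.
Step 19. [r1c3∈{6}] nothing but 6 survives at r1c3. So r1c3=6.
Step 20. [r5c4∈{7}] only 7 remains possible at r5c4. So r5c4=7.
Step 21. [r1c8∈{1}] nothing but 1 survives at r1c8 ⇒ r1c8=1.
Step 22. [r6c5∈{9}] only 9 remains possible at r6c5. So r6c5=9.
Step 23. [r9c8∈{4}] r9c8 has the single candidate 4 ⇒ r9c8=4.
Step 24. [r8c1∈{6}] r8c1 is down to just 6. So r8c1=6.
Step 25. [r3c7∈{5}] only 5 remains possible at r3c7. So r3c7=5.
Step 26. [r1c6∈{3}] only 3 remains possible at r1c6, so r1c6=3.
Step 27. [r4c9∈{8}] r4c9 has the single candidate 8, so r4c9=8.
Step 28. [r6c2∈{3}] nothing but 3 survives at r6c2. So r6c2=3.
Step 29. [r5c2∈{1}] r5c2's peers cover all but 1 ⇒ r5c2=1.
Step 30. [r2c3∈{2}] nothing but 2 survives at r2c3. So r2c3=2.
Step 31. [r5c5∈{2}] r5c5 is down to just 2, so r5c5=2.
Step 32. [r2c2∈{9}] r2c2's peers cover all but 9, so r2c2=9.
Step 33. [r7c6∈{4}] nothing but 4 survives at r7c6 ⇒ r7c6=4.
Step 34. [r7c7∈{9}] nothing but 9 survives at r7c7, so r7c7=9.
Step 35. [r5c3∈{8}] r5c3's peers cover all but 8, so r5c3=8.

Answer: 8 7 6 5 4 3 2 1 9 / 5 9 2 6 7 1 4 8 3 / 3 4 1 9 8 2 5 7 6 / 2 6 7 4 3 5 1 9 8 / 9 1 8 7 2 6 3 5 4 / 4 3 5 1 9 8 6 2 7 / 7 8 3 2 1 4 9 6 5 / 6 2 4 8 5 9 7 3 1 / 1 5 9 3 6 7 8 4 2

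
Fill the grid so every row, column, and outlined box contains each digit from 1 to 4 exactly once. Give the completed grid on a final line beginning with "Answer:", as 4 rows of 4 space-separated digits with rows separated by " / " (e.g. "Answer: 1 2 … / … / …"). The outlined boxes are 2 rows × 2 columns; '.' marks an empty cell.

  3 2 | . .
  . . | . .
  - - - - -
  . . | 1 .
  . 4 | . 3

Step 1. [r2c1∈{1,4}] r2c1 is the only open cell in col 1 admitting 4. So r2c1=4.
Step 2. [r4c3∈{2}] r4c3's peers cover all but 2 ⇒ r4c3=2.
Step 3. [r1c4∈{1,4}] row 1 places 1 nowhere but r1c4 ⇒ r1c4=1.
Step 4. [r3c2∈{3}] r3c2 has the single candidate 3 ⇒ r3c2=3.
Step 5. [r1c3∈{4}] r1c3's peers cover all but 4 ⇒ r1c3=4.
Step 6. [r3c4∈{4}] nothing but 4 survives at r3c4. So r3c4=4.
Step 7. [r3c1∈{2}] nothing but 2 survives at r3c1 ⇒ r3c1=2.
Step 8. [r2c2∈{1}] r2c2 is down to just 1. So r2c2=1.
Step 9. [r2c4∈{2}] only 2 remains possible at r2c4 ⇒ r2c4=2.
Step 10. [r4c1∈{1}] nothing but 1 survives at r4c1. So r4c1=1.
Step 11. [r2c3∈{3}] r2c3 has the single candidate 3 ⇒ r2c3=3.

Answer: 3 2 4 1 / 4 1 3 2 / 2 3 1 4 / 1 4 2 3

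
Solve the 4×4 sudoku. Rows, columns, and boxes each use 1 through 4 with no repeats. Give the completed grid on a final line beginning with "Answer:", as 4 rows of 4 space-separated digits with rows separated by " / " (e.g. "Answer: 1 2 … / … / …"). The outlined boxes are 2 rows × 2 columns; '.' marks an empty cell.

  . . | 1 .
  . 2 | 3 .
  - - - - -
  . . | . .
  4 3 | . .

Step 1. [r4c3∈{2}] only 2 remains possible at r4c3 ⇒ r4c3=2.
Step 2. [r3c4∈{1,3,4}] r3c4 is the only open cell in row 3 admitting 3, so r3c4=3.
Step 3. [r1c2∈{4}] r1c2 has the single candidate 4. So r1c2=4.
Step 4. [r2c1∈{1}] r2c1 is down to just 1. So r2c1=1.
Step 5. [r1c4∈{2}] nothing but 2 survives at r1c4. So r1c4=2.
Step 6. [r3c3∈{4}] r3c3 is down to just 4. So r3c3=4.
Step 7. [r3c1∈{2}] only 2 remains possible at r3c1. So r3c1=2.
Step 8. [r3c2∈{1}] r3c2 is down to just 1 ⇒ r3c2=1.
Step 9. [r2c4∈{4}] only 4 remains possible at r2c4 ⇒ r2c4=4.
Step 10. [r1c1∈{3}] only 3 remains possible at r1c1. So r1c1=3.
Step 11. [r4c4∈{1}] nothing but 1 survives at r4c4 ⇒ r4c4=1.

Answer: 3 4 1 2 / 1 2 3 4 / 2 1 4 3 / 4 3 2 1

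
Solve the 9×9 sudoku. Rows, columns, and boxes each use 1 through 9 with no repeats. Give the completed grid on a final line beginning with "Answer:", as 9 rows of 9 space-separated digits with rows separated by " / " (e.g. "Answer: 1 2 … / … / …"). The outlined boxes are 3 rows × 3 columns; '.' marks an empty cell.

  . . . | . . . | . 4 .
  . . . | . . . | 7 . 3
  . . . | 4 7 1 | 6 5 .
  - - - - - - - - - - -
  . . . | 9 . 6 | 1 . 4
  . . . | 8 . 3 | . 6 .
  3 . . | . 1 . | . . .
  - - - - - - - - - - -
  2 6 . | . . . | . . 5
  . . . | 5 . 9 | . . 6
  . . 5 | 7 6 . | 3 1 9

Step 1. [r6c4∈{2}] r6c4 is down to just 2 ⇒ r6c4=2.
Step 2. [r7c3∈{1,3,4,7,8,9}] across row 7, 9 lands solely at r7c3. So r7c3=9.
Step 3. [r6c6∈{4,5,7}] r6c6 is the only open cell in col 6 admitting 7, so r6c6=7.
Step 4. [r6c9∈{8}] r6c9 is down to just 8. So r6c9=8.
Step 5. [r3c9∈{2}] r3c9 has the single candidate 2. So r3c9=2.
Step 6. [r5c5∈{4,5}] 4 has one home in box 5: r5c5, so r5c5=4.
Step 7. [r9c6∈{2,4,8}] r9c6 is the only open cell in row 9 admitting 2. So r9c6=2.
Step 8. [r4c5∈{5}] only 5 remains possible at r4c5. So r4c5=5.
Step 9. [r5c9∈{7}] r5c9's peers cover all but 7, so r5c9=7.
Step 10. [r6c8∈{9}] nothing but 9 survives at r6c8 ⇒ r6c8=9.
Step 11. [r2c8∈{8}] only 8 remains possible at r2c8 ⇒ r2c8=8.
Step 12. [r1c7∈{9}] r1c7 has the single candidate 9 ⇒ r1c7=9.
Step 13. [r6c3∈{4,6}] r6c3 is the only open cell in row 6 admitting 6. So r6c3=6.
Step 14. [r6c2∈{4,5}] in row 6, 4 fits only at r6c2, so r6c2=4.
Step 15. [r9c2∈{8}] r9c2 has the single candidate 8 ⇒ r9c2=8.
Step 16. [r2c5∈{2,9}] across col 5, 9 lands solely at r2c5 ⇒ r2c5=9.
Step 17. [r1c5∈{2,3,8}] 2 has one home in col 5: r1c5. So r1c5=2.
Step 18. [r1c6∈{5,8}] r1c6 is the only open cell in box 2 admitting 8. So r1c6=8.
Step 19. [r1c4∈{3,6}] 3 has one home in box 2: r1c4 ⇒ r1c4=3.
Step 20. [r1c1∈{1,5,6,7}] in row 1, 6 fits only at r1c1 ⇒ r1c1=6.
Step 21. [r1c2∈{1,5,7}] 5 has one home in row 1: r1c2. So r1c2=5.
Step 22. [r9c1∈{4}] nothing but 4 survives at r9c1, so r9c1=4.
Step 23. [r2c1∈{1}] r2c1 is down to just 1 ⇒ r2c1=1.
Step 24. [r8c1∈{7}] only 7 remains possible at r8c1 ⇒ r8c1=7.
Step 25. [r8c7∈{2,4,8}] 4 has one home in row 8: r8c7, so r8c7=4.
Step 26. [r5c7∈{2,5}] r5c7 is the only open cell in col 7 admitting 2. So r5c7=2.
Step 27. [r8c5∈{3,8}] 8 has one home in row 8: r8c5 ⇒ r8c5=8.
Step 28. [r4c2∈{2,7}] in col 2, 7 fits only at r4c2 ⇒ r4c2=7.
Step 29. [r4c1∈{8}] only 8 remains possible at r4c1 ⇒ r4c1=8.
Step 30. [r3c1∈{9}] r3c1 is down to just 9, so r3c1=9.
Step 31. [r5c3∈{1}] r5c3 is down to just 1 ⇒ r5c3=1.
Step 32. [r3c2∈{3}] r3c2 is down to just 3 ⇒ r3c2=3.
Step 33. [r2c2∈{2}] r2c2's peers cover all but 2. So r2c2=2.
Step 34. [r7c7∈{8}] only 8 remains possible at r7c7, so r7c7=8.
Step 35. [r4c3∈{2}] only 2 remains possible at r4c3 ⇒ r4c3=2.
Step 36. [r7c6∈{4}] nothing but 4 survives at r7c6, so r7c6=4.
Step 37. [r5c2∈{9}] r5c2's peers cover all but 9 ⇒ r5c2=9.
Step 38. [r6c7∈{5}] r6c7's peers cover all but 5 ⇒ r6c7=5.
Step 39. [r3c3∈{8}] only 8 remains possible at r3c3 ⇒ r3c3=8.
Step 40. [r2c4∈{6}] only 6 remains possible at r2c4. So r2c4=6.
Step 41. [r4c8∈{3}] r4c8 is down to just 3 ⇒ r4c8=3.
Step 42. [r8c2∈{1}] r8c2 is down to just 1. So r8c2=1.
Step 43. [r8c8∈{2}] r8c8's peers cover all but 2 ⇒ r8c8=2.
Step 44. [r7c8∈{7}] r7c8 is down to just 7, so r7c8=7.
Step 45. [r2c3∈{4}] nothing but 4 survives at r2c3 ⇒ r2c3=4.
Step 46. [r5c1∈{5}] r5c1 is down to just 5. So r5c1=5.
Step 47. [r1c3∈{7}] r1c3 is down to just 7, so r1c3=7.
Step 48. [r8c3∈{3}] nothing but 3 survives at r8c3 ⇒ r8c3=3.
Step 49. [r2c6∈{5}] r2c6's peers cover all but 5. So r2c6=5.
Step 50. [r7c4∈{1}] r7c4's peers cover all but 1. So r7c4=1.
Step 51. [r1c9∈{1}] only 1 remains possible at r1c9. So r1c9=1.
Step 52. [r7c5∈{3}] r7c5 is down to just 3. So r7c5=3.

Answer: 6 5 7 3 2 8 9 4 1 / 1 2 4 6 9 5 7 8 3 / 9 3 8 4 7 1 6 5 2 / 8 7 2 9 5 6 1 3 4 / 5 9 1 8 4 3 2 6 7 / 3 4 6 2 1 7 5 9 8 / 2 6 9 1 3 4 8 7 5 / 7 1 3 5 8 9 4 2 6 / 4 8 5 7 6 2 3 1 9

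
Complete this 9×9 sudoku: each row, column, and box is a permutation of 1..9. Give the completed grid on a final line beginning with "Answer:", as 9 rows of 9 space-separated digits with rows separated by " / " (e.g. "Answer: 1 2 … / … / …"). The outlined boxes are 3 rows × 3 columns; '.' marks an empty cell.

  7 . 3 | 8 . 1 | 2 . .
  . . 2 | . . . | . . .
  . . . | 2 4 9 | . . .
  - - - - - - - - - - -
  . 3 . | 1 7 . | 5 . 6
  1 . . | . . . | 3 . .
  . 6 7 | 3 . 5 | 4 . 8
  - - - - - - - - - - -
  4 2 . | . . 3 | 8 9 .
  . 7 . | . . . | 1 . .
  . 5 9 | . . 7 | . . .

Step 1. [r2c6∈{6}] r2c6's peers cover all but 6, so r2c6=6.
Step 2. [r5c9∈{2,7,9}] box 6 places 9 nowhere but r5c9. So r5c9=9.
Step 3. [r4c8∈{2}] r4c8 is down to just 2, so r4c8=2.
Step 4. [r9c7∈{6}] nothing but 6 survives at r9c7 ⇒ r9c7=6.
Step 5. [r1c5∈{5}] r1c5's peers cover all but 5 ⇒ r1c5=5.
Step 6. [r1c9∈{4}] only 4 remains possible at r1c9, so r1c9=4.
Step 7. [r3c7∈{7}] r3c7's peers cover all but 7. So r3c7=7.
Step 8. [r9c4∈{4}] nothing but 4 survives at r9c4 ⇒ r9c4=4.
Step 9. [r9c8∈{3}] r9c8 has the single candidate 3. So r9c8=3.
Step 10. [r9c1∈{8}] only 8 remains possible at r9c1 ⇒ r9c1=8.
Step 11. [r8c3∈{6}] r8c3 is down to just 6, so r8c3=6.
Step 12. [r2c2∈{1,4,8,9}] r2c2 is the only open cell in row 2 admitting 4. So r2c2=4.
Step 13. [r5c2∈{8}] r5c2 is down to just 8 ⇒ r5c2=8.
Step 14. [r3c3∈{1,5,8}] col 3 places 8 nowhere but r3c3, so r3c3=8.
Step 15. [r3c9∈{1,3,5}] row 3 places 3 nowhere but r3c9, so r3c9=3.
Step 16. [r6c5∈{2,9}] 9 has one home in box 5: r6c5 ⇒ r6c5=9.
Step 17. [r2c9∈{1,5}] col 9 places 1 nowhere but r2c9. So r2c9=1.
Step 18. [r9c9∈{2}] r9c9's peers cover all but 2, so r9c9=2.
Step 19. [r8c9∈{5}] r8c9's peers cover all but 5. So r8c9=5.
Step 20. [r8c5∈{2,8}] 8 has one home in col 5: r8c5, so r8c5=8.
Step 21. [r3c1∈{5,6}] r3c1 is the only open cell in col 1 admitting 6. So r3c1=6.
Step 22. [r2c1∈{5,9}] 5 has one home in col 1: r2c1 ⇒ r2c1=5.
Step 23. [r5c5∈{2,6}] 2 has one home in col 5: r5c5, so r5c5=2.
Step 24. [r7c5∈{1,6}] col 5 places 6 nowhere but r7c5. So r7c5=6.
Step 25. [r5c6∈{4}] r5c6's peers cover all but 4. So r5c6=4.
Step 26. [r8c4∈{9}] r8c4's peers cover all but 9. So r8c4=9.
Step 27. [r5c8∈{7}] nothing but 7 survives at r5c8 ⇒ r5c8=7.
Step 28. [r6c1∈{2}] r6c1 is down to just 2, so r6c1=2.
Step 29. [r7c4∈{5}] nothing but 5 survives at r7c4, so r7c4=5.
Step 30. [r8c6∈{2}] nothing but 2 survives at r8c6 ⇒ r8c6=2.
Step 31. [r1c2∈{9}] only 9 remains possible at r1c2 ⇒ r1c2=9.
Step 32. [r9c5∈{1}] r9c5's peers cover all but 1 ⇒ r9c5=1.
Step 33. [r2c5∈{3}] only 3 remains possible at r2c5. So r2c5=3.
Step 34. [r3c8∈{5}] r3c8 has the single candidate 5 ⇒ r3c8=5.
Step 35. [r1c8∈{6}] only 6 remains possible at r1c8. So r1c8=6.
Step 36. [r5c3∈{5}] nothing but 5 survives at r5c3, so r5c3=5.
Step 37. [r3c2∈{1}] nothing but 1 survives at r3c2, so r3c2=1.
Step 38. [r8c1∈{3}] r8c1's peers cover all but 3, so r8c1=3.
Step 39. [r4c1∈{9}] r4c1 has the single candidate 9, so r4c1=9.
Step 40. [r2c8∈{8}] only 8 remains possible at r2c8 ⇒ r2c8=8.
Step 41. [r5c4∈{6}] only 6 remains possible at r5c4. So r5c4=6.
Step 42. [r6c8∈{1}] only 1 remains possible at r6c8 ⇒ r6c8=1.
Step 43. [r2c4∈{7}] nothing but 7 survives at r2c4, so r2c4=7.
Step 44. [r7c9∈{7}] only 7 remains possible at r7c9, so r7c9=7.
Step 45. [r2c7∈{9}] r2c7's peers cover all but 9, so r2c7=9.
Step 46. [r4c3∈{4}] r4c3 has the single candidate 4 ⇒ r4c3=4.
Step 47. [r8c8∈{4}] r8c8 has the single candidate 4. So r8c8=4.
Step 48. [r4c6∈{8}] nothing but 8 survives at r4c6 ⇒ r4c6=8.
Step 49. [r7c3∈{1}] r7c3 has the single candidate 1. So r7c3=1.

Answer: 7 9 3 8 5 1 2 6 4 / 5 4 2 7 3 6 9 8 1 / 6 1 8 2 4 9 7 5 3 / 9 3 4 1 7 8 5 2 6 / 1 8 5 6 2 4 3 7 9 / 2 6 7 3 9 5 4 1 8 / 4 2 1 5 6 3 8 9 7 / 3 7 6 9 8 2 1 4 5 / 8 5 9 4 1 7 6 3 2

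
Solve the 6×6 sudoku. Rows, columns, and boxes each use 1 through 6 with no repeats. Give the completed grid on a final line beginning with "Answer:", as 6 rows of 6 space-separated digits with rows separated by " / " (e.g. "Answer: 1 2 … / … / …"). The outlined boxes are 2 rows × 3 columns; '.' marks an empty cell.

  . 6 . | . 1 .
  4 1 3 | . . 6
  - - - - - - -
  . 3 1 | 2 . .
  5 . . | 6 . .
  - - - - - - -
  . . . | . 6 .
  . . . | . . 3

Step 1. [r2c4∈{5}] nothing but 5 survives at r2c4, so r2c4=5.
Step 2. [r6c3∈{2,4,5,6}] r6c3 is the only open cell in col 3 admitting 6 ⇒ r6c3=6.
Step 3. [r1c1∈{2}] r1c1 has the single candidate 2, so r1c1=2.
Step 4. [r5c6∈{1,2,4,5}] r5c6 is the only open cell in col 6 admitting 2, so r5c6=2.
Step 5. [r1c6∈{4}] r1c6 is down to just 4. So r1c6=4.
Step 6. [r3c5∈{4,5}] 4 has one home in row 3: r3c5 ⇒ r3c5=4.
Step 7. [r6c2∈{2,4,5}] in row 6, 2 fits only at r6c2 ⇒ r6c2=2.
Step 8. [r6c4∈{1,4}] 4 has one home in row 6: r6c4. So r6c4=4.
Step 9. [r4c2∈{4}] r4c2 is down to just 4. So r4c2=4.
Step 10. [r5c4∈{1}] r5c4 has the single candidate 1 ⇒ r5c4=1.
Step 11. [r5c3∈{4,5}] r5c3 is the only open cell in row 5 admitting 4. So r5c3=4.
Step 12. [r4c6∈{1}] nothing but 1 survives at r4c6, so r4c6=1.
Step 13. [r5c2∈{5}] nothing but 5 survives at r5c2, so r5c2=5.
Step 14. [r2c5∈{2}] r2c5's peers cover all but 2, so r2c5=2.
Step 15. [r5c1∈{3}] r5c1 has the single candidate 3, so r5c1=3.
Step 16. [r1c4∈{3}] r1c4's peers cover all but 3 ⇒ r1c4=3.
Step 17. [r4c3∈{2}] r4c3 is down to just 2 ⇒ r4c3=2.
Step 18. [r6c5∈{5}] r6c5 is down to just 5. So r6c5=5.
Step 19. [r1c3∈{5}] r1c3 is down to just 5. So r1c3=5.
Step 20. [r4c5∈{3}] r4c5 has the single candidate 3 ⇒ r4c5=3.
Step 21. [r3c1∈{6}] r3c1 has the single candidate 6. So r3c1=6.
Step 22. [r3c6∈{5}] nothing but 5 survives at r3c6. So r3c6=5.
Step 23. [r6c1∈{1}] r6c1 has the single candidate 1, so r6c1=1.

Answer: 2 6 5 3 1 4 / 4 1 3 5 2 6 / 6 3 1 2 4 5 / 5 4 2 6 3 1 / 3 5 4 1 6 2 / 1 2 6 4 5 3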